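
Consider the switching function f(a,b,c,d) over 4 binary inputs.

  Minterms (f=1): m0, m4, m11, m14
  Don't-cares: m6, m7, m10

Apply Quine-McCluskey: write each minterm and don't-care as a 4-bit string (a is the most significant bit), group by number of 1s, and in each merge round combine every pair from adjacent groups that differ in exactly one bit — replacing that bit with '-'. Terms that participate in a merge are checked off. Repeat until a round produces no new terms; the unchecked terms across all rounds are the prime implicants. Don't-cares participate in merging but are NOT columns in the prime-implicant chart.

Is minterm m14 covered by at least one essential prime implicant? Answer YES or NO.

size-2^0 implicants → 0000(✓)  0100(✓)  0110(✓)  0111(✓)  1010(✓)  1011(✓)  1110(✓)
size-2^1 implicants → -110  0-00  01-0  011-  1-10  101-
Unchecked terms (primes): -110, 0-00, 01-0, 011-, 1-10, 101-
Minterm coverage:
  m0 ⊆ 0-00 [E]
  m4 ⊆ 0-00,01-0
  m11 ⊆ 101- [E]
  m14 ⊆ -110,1-10
E = {0-00, 101-}

NO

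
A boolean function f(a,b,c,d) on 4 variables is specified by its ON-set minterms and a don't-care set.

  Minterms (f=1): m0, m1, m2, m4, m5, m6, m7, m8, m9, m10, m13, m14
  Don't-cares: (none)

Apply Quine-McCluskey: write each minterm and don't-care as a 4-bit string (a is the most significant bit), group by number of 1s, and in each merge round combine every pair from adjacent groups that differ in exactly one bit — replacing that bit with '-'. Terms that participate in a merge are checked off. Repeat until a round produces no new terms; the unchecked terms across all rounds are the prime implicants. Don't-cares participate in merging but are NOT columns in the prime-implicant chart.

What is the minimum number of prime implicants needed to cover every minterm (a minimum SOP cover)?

size-2^0 implicants → 0000(✓)  0001(✓)  0010(✓)  0100(✓)  0101(✓)  0110(✓)  0111(✓)  1000(✓)  1001(✓)  1010(✓)  1101(✓)  1110(✓)
size-2^1 implicants → -000(✓)  -001(✓)  -010(✓)  -101(✓)  -110(✓)  0-00(✓)  0-01(✓)  0-10(✓)  00-0(✓)  000-(✓)  01-0(✓)  01-1(✓)  010-(✓)  011-(✓)  1-01(✓)  1-10(✓)  10-0(✓)  100-(✓)
size-2^2 implicants → --01  --10  -0-0  -00-  0--0  0-0-  01--
Unchecked terms (primes): --01, --10, -0-0, -00-, 0--0, 0-0-, 01--
Minterm coverage:
  m0 ⊆ -0-0,-00-,0--0,0-0-
  m1 ⊆ --01,-00-,0-0-
  m2 ⊆ --10,-0-0,0--0
  m4 ⊆ 0--0,0-0-,01--
  m5 ⊆ --01,0-0-,01--
  m6 ⊆ --10,0--0,01--
  m7 ⊆ 01-- [E]
  m8 ⊆ -0-0,-00-
  m9 ⊆ --01,-00-
  m10 ⊆ --10,-0-0
  m13 ⊆ --01 [E]
  m14 ⊆ --10 [E]
E = {--01, --10, 01--}
Petrick residual → -0-0
Cover = c'd + cd' + b'd' + a'b  |cover|=4

4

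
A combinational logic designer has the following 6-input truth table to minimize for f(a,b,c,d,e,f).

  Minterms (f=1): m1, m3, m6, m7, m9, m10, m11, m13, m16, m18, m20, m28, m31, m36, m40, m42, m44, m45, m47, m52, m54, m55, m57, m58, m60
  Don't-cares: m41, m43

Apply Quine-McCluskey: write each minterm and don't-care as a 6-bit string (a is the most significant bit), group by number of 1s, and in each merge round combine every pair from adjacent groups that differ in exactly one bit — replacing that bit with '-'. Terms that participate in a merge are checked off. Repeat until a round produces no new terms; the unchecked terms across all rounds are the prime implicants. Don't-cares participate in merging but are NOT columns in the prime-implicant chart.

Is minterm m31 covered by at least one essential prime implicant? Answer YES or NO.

YES

Round 0: 000001✓ 000011✓ 000110✓ 000111✓ 001001✓ 001010✓ 001011✓ 001101✓ 010000✓ 010010✓ 010100✓ 011100✓ 011111 100100✓ 101000✓ 101001✓ 101010✓ 101011✓ 101100✓ 101101✓ 101111✓ 110100✓ 110110✓ 110111✓ 111001✓ 111010✓ 111100✓
Round 1: -01001✓ -01010✓ -01011✓ -01101✓ -10100✓ -11100✓ 00-001✓ 00-011✓ 000-11 0000-1✓ 00011- 001-01✓ 0010-1✓ 00101-✓ 01-100✓ 010-00 0100-0 1-0100✓ 1-1001 1-1010 1-1100✓ 10-100✓ 101-00✓ 101-01✓ 101-11✓ 1010-0✓ 1010-1✓ 10100-✓ 10101-✓ 1011-1✓ 10110-✓ 11-100✓ 1101-0 11011-
Round 2: -01-01 -010-1 -0101- -1-100 00-0-1 1--100 101--1 101-0- 1010--
PIs = {-01-01, -010-1, -0101-, -1-100, 00-0-1, 000-11, 00011-, 010-00, 0100-0, 011111, 1--100, 1-1001, 1-1010, 101--1, 101-0-, 1010--, 1101-0, 11011-}
Coverage chart:
  m1: 00-0-1 ←essential
  m3: 00-0-1,000-11
  m6: 00011- ←essential
  m7: 000-11,00011-
  m9: -01-01,-010-1,00-0-1
  m10: -0101- ←essential
  m11: -010-1,-0101-,00-0-1
  m13: -01-01 ←essential
  m16: 010-00,0100-0
  m18: 0100-0 ←essential
  m20: -1-100,010-00
  m28: -1-100 ←essential
  m31: 011111 ←essential
  m36: 1--100 ←essential
  m40: 101-0-,1010--
  m42: -0101-,1-1010,1010--
  m44: 1--100,101-0-
  m45: -01-01,101--1,101-0-
  m47: 101--1 ←essential
  m52: -1-100,1--100,1101-0
  m54: 1101-0,11011-
  m55: 11011- ←essential
  m57: 1-1001 ←essential
  m58: 1-1010 ←essential
  m60: -1-100,1--100
Essential: -01-01, -0101-, -1-100, 00-0-1, 00011-, 0100-0, 011111, 1--100, 1-1001, 1-1010, 101--1, 11011-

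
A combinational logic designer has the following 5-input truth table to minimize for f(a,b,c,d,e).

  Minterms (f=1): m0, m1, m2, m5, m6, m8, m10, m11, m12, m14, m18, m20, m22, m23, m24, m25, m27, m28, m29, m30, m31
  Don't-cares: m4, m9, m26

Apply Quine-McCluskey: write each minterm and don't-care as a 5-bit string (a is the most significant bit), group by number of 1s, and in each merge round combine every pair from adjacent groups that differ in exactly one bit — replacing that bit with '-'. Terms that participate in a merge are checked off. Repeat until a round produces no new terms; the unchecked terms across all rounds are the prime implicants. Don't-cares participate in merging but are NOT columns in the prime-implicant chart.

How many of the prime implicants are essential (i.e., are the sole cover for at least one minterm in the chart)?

6

Round 0: 00000✓ 00001✓ 00010✓ 00100✓ 00101✓ 00110✓ 01000✓ 01001✓ 01010✓ 01011✓ 01100✓ 01110✓ 10010✓ 10100✓ 10110✓ 10111✓ 11000✓ 11001✓ 11010✓ 11011✓ 11100✓ 11101✓ 11110✓ 11111✓
Round 1: -0010✓ -0100✓ -0110✓ -1000✓ -1001✓ -1010✓ -1011✓ -1100✓ -1110✓ 0-000✓ 0-001✓ 0-010✓ 0-100✓ 0-110✓ 00-00✓ 00-01✓ 00-10✓ 000-0✓ 0000-✓ 001-0✓ 0010-✓ 01-00✓ 01-10✓ 010-0✓ 010-1✓ 0100-✓ 0101-✓ 011-0✓ 1-010✓ 1-100✓ 1-110✓ 1-111✓ 10-10✓ 101-0✓ 1011-✓ 11-00✓ 11-01✓ 11-10✓ 11-11✓ 110-0✓ 110-1✓ 1100-✓ 1101-✓ 111-0✓ 111-1✓ 1110-✓ 1111-✓
Round 2: --010✓ --100✓ --110✓ -0-10✓ -01-0✓ -1-00✓ -1-10✓ -10-0✓ -10-1✓ -100-✓ -101-✓ -11-0✓ 0--00✓ 0--10✓ 0-0-0✓ 0-00- 0-1-0✓ 00--0✓ 00-0- 01--0✓ 010--✓ 1--10✓ 1-1-0✓ 1-11- 11--0✓ 11--1✓ 11-0-✓ 11-1-✓ 110--✓ 111--✓
Round 3: ---10 --1-0 -1--0 -10-- 0---0 11---
PIs = {---10, --1-0, -1--0, -10--, 0---0, 0-00-, 00-0-, 1-11-, 11---}
Coverage chart:
  m0: 0---0,0-00-,00-0-
  m1: 0-00-,00-0-
  m2: ---10,0---0
  m5: 00-0- ←essential
  m6: ---10,--1-0,0---0
  m8: -1--0,-10--,0---0,0-00-
  m10: ---10,-1--0,-10--,0---0
  m11: -10-- ←essential
  m12: --1-0,-1--0,0---0
  m14: ---10,--1-0,-1--0,0---0
  m18: ---10 ←essential
  m20: --1-0 ←essential
  m22: ---10,--1-0,1-11-
  m23: 1-11- ←essential
  m24: -1--0,-10--,11---
  m25: -10--,11---
  m27: -10--,11---
  m28: --1-0,-1--0,11---
  m29: 11--- ←essential
  m30: ---10,--1-0,-1--0,1-11-,11---
  m31: 1-11-,11---
Essential: ---10, --1-0, -10--, 00-0-, 1-11-, 11---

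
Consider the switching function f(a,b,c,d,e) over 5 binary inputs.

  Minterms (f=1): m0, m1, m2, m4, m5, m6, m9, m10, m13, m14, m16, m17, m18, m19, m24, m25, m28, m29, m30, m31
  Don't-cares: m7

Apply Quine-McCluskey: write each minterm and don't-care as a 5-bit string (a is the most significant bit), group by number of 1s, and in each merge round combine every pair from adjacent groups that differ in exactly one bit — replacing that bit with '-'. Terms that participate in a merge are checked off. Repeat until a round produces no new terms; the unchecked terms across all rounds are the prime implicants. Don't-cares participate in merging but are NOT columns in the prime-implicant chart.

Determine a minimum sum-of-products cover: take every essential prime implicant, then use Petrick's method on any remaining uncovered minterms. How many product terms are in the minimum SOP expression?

6

size-2^0 implicants → 00000(✓)  00001(✓)  00010(✓)  00100(✓)  00101(✓)  00110(✓)  00111(✓)  01001(✓)  01010(✓)  01101(✓)  01110(✓)  10000(✓)  10001(✓)  10010(✓)  10011(✓)  11000(✓)  11001(✓)  11100(✓)  11101(✓)  11110(✓)  11111(✓)
size-2^1 implicants → -0000(✓)  -0001(✓)  -0010(✓)  -1001(✓)  -1101(✓)  -1110  0-001(✓)  0-010(✓)  0-101(✓)  0-110(✓)  00-00(✓)  00-01(✓)  00-10(✓)  000-0(✓)  0000-(✓)  001-0(✓)  001-1(✓)  0010-(✓)  0011-(✓)  01-01(✓)  01-10(✓)  1-000(✓)  1-001(✓)  100-0(✓)  100-1(✓)  1000-(✓)  1001-(✓)  11-00(✓)  11-01(✓)  1100-(✓)  111-0(✓)  111-1(✓)  1110-(✓)  1111-(✓)
size-2^2 implicants → --001  -00-0  -000-  -1-01  0--01  0--10  00--0  00-0-  001--  1-00-  100--  11-0-  111--
Unchecked terms (primes): --001, -00-0, -000-, -1-01, -1110, 0--01, 0--10, 00--0, 00-0-, 001--, 1-00-, 100--, 11-0-, 111--
Minterm coverage:
  m0 ⊆ -00-0,-000-,00--0,00-0-
  m1 ⊆ --001,-000-,0--01,00-0-
  m2 ⊆ -00-0,0--10,00--0
  m4 ⊆ 00--0,00-0-,001--
  m5 ⊆ 0--01,00-0-,001--
  m6 ⊆ 0--10,00--0,001--
  m9 ⊆ --001,-1-01,0--01
  m10 ⊆ 0--10 [E]
  m13 ⊆ -1-01,0--01
  m14 ⊆ -1110,0--10
  m16 ⊆ -00-0,-000-,1-00-,100--
  m17 ⊆ --001,-000-,1-00-,100--
  m18 ⊆ -00-0,100--
  m19 ⊆ 100-- [E]
  m24 ⊆ 1-00-,11-0-
  m25 ⊆ --001,-1-01,1-00-,11-0-
  m28 ⊆ 11-0-,111--
  m29 ⊆ -1-01,11-0-,111--
  m30 ⊆ -1110,111--
  m31 ⊆ 111-- [E]
E = {0--10, 100--, 111--}
Petrick residual → -1-01, 00-0-, 1-00-
Cover = bd'e + a'de' + a'b'd' + ac'd' + ab'c' + abc  |cover|=6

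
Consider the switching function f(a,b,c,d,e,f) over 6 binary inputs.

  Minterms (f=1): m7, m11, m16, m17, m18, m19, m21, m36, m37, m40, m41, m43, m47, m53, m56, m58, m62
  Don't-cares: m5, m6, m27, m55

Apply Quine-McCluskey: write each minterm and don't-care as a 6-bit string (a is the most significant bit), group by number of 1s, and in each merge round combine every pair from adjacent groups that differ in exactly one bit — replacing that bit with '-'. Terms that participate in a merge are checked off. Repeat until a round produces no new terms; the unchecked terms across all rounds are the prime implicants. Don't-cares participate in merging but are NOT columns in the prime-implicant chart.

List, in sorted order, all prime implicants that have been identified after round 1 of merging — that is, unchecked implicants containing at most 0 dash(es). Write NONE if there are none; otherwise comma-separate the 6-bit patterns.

NONE

[col 0] 000101*, 000110*, 000111*, 001011*, 010000*, 010001*, 010010*, 010011*, 010101*, 011011*, 100100*, 100101*, 101000*, 101001*, 101011*, 101111*, 110101*, 110111*, 111000*, 111010*, 111110*
[col 1] -00101*, -01011, -10101*, 0-0101*, 0-1011, 0001-1, 00011-, 01-011, 010-01, 0100-0*, 0100-1*, 01000-*, 01001-*, 1-0101*, 1-1000, 10010-, 101-11, 1010-1, 10100-, 1101-1, 111-10, 1110-0
[col 2] --0101, 0100--
Prime implicants: --0101, -01011, 0-1011, 0001-1, 00011-, 01-011, 010-01, 0100--, 1-1000, 10010-, 101-11, 1010-1, 10100-, 1101-1, 111-10, 1110-0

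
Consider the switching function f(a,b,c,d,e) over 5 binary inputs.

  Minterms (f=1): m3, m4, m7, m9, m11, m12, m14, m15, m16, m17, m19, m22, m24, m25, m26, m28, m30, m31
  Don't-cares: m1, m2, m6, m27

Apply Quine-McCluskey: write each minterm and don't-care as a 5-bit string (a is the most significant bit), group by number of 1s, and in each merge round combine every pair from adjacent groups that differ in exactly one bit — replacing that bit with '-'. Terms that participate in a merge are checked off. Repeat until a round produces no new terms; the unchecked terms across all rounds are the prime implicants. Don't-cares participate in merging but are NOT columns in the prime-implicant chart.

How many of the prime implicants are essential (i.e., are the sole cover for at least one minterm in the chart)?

4

Round 0: 00001✓ 00010✓ 00011✓ 00100✓ 00110✓ 00111✓ 01001✓ 01011✓ 01100✓ 01110✓ 01111✓ 10000✓ 10001✓ 10011✓ 10110✓ 11000✓ 11001✓ 11010✓ 11011✓ 11100✓ 11110✓ 11111✓
Round 1: -0001✓ -0011✓ -0110✓ -1001✓ -1011✓ -1100✓ -1110✓ -1111✓ 0-001✓ 0-011✓ 0-100✓ 0-110✓ 0-111✓ 00-10✓ 00-11✓ 000-1✓ 0001-✓ 001-0✓ 0011-✓ 01-11✓ 010-1✓ 011-0✓ 0111-✓ 1-000✓ 1-001✓ 1-011✓ 1-110✓ 100-1✓ 1000-✓ 11-00✓ 11-10✓ 11-11✓ 110-0✓ 110-1✓ 1100-✓ 1101-✓ 111-0✓ 1111-✓
Round 2: --001✓ --011✓ --110 -00-1✓ -1-11 -10-1✓ -11-0 -111- 0--11 0-0-1✓ 0-1-0 0-11- 00-1- 1-0-1✓ 1-00- 11--0 11-1- 110--
Round 3: --0-1
PIs = {--0-1, --110, -1-11, -11-0, -111-, 0--11, 0-1-0, 0-11-, 00-1-, 1-00-, 11--0, 11-1-, 110--}
Coverage chart:
  m3: --0-1,0--11,00-1-
  m4: 0-1-0 ←essential
  m7: 0--11,0-11-,00-1-
  m9: --0-1 ←essential
  m11: --0-1,-1-11,0--11
  m12: -11-0,0-1-0
  m14: --110,-11-0,-111-,0-1-0,0-11-
  m15: -1-11,-111-,0--11,0-11-
  m16: 1-00- ←essential
  m17: --0-1,1-00-
  m19: --0-1 ←essential
  m22: --110 ←essential
  m24: 1-00-,11--0,110--
  m25: --0-1,1-00-,110--
  m26: 11--0,11-1-,110--
  m28: -11-0,11--0
  m30: --110,-11-0,-111-,11--0,11-1-
  m31: -1-11,-111-,11-1-
Essential: --0-1, --110, 0-1-0, 1-00-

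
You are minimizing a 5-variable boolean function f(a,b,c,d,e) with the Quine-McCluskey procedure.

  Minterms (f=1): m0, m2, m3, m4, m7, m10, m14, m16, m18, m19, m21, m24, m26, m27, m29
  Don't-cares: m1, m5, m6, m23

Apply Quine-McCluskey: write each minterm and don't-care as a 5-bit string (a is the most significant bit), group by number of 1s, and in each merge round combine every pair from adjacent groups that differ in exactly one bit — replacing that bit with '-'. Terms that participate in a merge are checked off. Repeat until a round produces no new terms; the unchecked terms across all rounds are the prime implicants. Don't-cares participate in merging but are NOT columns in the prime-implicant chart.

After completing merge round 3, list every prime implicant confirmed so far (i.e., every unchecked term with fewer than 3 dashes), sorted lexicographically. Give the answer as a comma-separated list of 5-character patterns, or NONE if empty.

--010, -0-11, -00-0, -001-, -01-1, 0--10, 1-0-0, 1-01-, 1-101

Round 0: 00000✓ 00001✓ 00010✓ 00011✓ 00100✓ 00101✓ 00110✓ 00111✓ 01010✓ 01110✓ 10000✓ 10010✓ 10011✓ 10101✓ 10111✓ 11000✓ 11010✓ 11011✓ 11101✓
Round 1: -0000✓ -0010✓ -0011✓ -0101✓ -0111✓ -1010✓ 0-010✓ 0-110✓ 00-00✓ 00-01✓ 00-10✓ 00-11✓ 000-0✓ 000-1✓ 0000-✓ 0001-✓ 001-0✓ 001-1✓ 0010-✓ 0011-✓ 01-10✓ 1-000✓ 1-010✓ 1-011✓ 1-101 10-11✓ 100-0✓ 1001-✓ 101-1✓ 110-0✓ 1101-✓
Round 2: --010 -0-11 -00-0 -001- -01-1 0--10 00--0✓ 00--1✓ 00-0-✓ 00-1-✓ 000--✓ 001--✓ 1-0-0 1-01-
Round 3: 00---
PIs = {--010, -0-11, -00-0, -001-, -01-1, 0--10, 00---, 1-0-0, 1-01-, 1-101}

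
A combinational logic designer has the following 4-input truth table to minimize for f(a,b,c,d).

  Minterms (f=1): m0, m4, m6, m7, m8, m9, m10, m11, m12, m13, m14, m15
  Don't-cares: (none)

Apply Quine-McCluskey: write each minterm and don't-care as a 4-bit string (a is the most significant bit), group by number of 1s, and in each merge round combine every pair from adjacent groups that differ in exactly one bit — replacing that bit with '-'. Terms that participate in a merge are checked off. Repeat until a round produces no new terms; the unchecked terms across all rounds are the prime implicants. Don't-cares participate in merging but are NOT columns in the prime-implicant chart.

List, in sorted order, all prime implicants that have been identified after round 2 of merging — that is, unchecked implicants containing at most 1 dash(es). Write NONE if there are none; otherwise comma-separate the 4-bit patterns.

NONE

size-2^0 implicants → 0000(✓)  0100(✓)  0110(✓)  0111(✓)  1000(✓)  1001(✓)  1010(✓)  1011(✓)  1100(✓)  1101(✓)  1110(✓)  1111(✓)
size-2^1 implicants → -000(✓)  -100(✓)  -110(✓)  -111(✓)  0-00(✓)  01-0(✓)  011-(✓)  1-00(✓)  1-01(✓)  1-10(✓)  1-11(✓)  10-0(✓)  10-1(✓)  100-(✓)  101-(✓)  11-0(✓)  11-1(✓)  110-(✓)  111-(✓)
size-2^2 implicants → --00  -1-0  -11-  1--0(✓)  1--1(✓)  1-0-(✓)  1-1-(✓)  10--(✓)  11--(✓)
size-2^3 implicants → 1---
Unchecked terms (primes): --00, -1-0, -11-, 1---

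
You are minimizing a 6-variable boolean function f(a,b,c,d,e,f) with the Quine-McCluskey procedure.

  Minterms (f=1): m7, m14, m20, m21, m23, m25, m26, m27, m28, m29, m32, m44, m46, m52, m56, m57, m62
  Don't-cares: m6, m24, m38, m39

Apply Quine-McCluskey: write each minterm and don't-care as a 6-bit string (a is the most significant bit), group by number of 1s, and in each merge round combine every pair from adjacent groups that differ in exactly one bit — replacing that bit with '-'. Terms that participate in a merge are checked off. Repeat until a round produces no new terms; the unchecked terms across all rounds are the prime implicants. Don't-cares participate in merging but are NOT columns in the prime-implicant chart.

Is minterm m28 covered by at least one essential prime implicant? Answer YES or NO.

[col 0] 000110*, 000111*, 001110*, 010100*, 010101*, 010111*, 011000*, 011001*, 011010*, 011011*, 011100*, 011101*, 100000, 100110*, 100111*, 101100*, 101110*, 110100*, 111000*, 111001*, 111110*
[col 1] -00110*, -00111*, -01110*, -10100, -11000*, -11001*, 0-0111, 00-110*, 00011-*, 01-100*, 01-101*, 0101-1, 01010-*, 011-00*, 011-01*, 0110-0*, 0110-1*, 01100-*, 01101-*, 01110-*, 1-1110, 10-110*, 10011-*, 1011-0, 11100-*
[col 2] -0-110, -0011-, -1100-, 01-10-, 011-0-, 0110--
Prime implicants: -0-110, -0011-, -10100, -1100-, 0-0111, 01-10-, 0101-1, 011-0-, 0110--, 1-1110, 100000, 1011-0
PI chart (minterm → PIs covering it):
  7 | -0011-,0-0111
  14 | -0-110  (sole → essential)
  20 | -10100,01-10-
  21 | 01-10-,0101-1
  23 | 0-0111,0101-1
  25 | -1100-,011-0-,0110--
  26 | 0110--  (sole → essential)
  27 | 0110--  (sole → essential)
  28 | 01-10-,011-0-
  29 | 01-10-,011-0-
  32 | 100000  (sole → essential)
  44 | 1011-0  (sole → essential)
  46 | -0-110,1-1110,1011-0
  52 | -10100  (sole → essential)
  56 | -1100-  (sole → essential)
  57 | -1100-  (sole → essential)
  62 | 1-1110  (sole → essential)
Essential prime implicants: -0-110, -10100, -1100-, 0110--, 1-1110, 100000, 1011-0

NO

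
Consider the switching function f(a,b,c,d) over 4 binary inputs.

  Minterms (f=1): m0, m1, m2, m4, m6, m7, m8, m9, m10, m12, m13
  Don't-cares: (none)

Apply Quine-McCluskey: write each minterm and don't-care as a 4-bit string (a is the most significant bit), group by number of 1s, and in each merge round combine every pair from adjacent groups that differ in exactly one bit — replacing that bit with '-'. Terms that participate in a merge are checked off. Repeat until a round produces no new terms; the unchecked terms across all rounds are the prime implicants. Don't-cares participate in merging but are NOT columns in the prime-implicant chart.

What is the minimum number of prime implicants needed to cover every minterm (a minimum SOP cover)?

size-2^0 implicants → 0000(✓)  0001(✓)  0010(✓)  0100(✓)  0110(✓)  0111(✓)  1000(✓)  1001(✓)  1010(✓)  1100(✓)  1101(✓)
size-2^1 implicants → -000(✓)  -001(✓)  -010(✓)  -100(✓)  0-00(✓)  0-10(✓)  00-0(✓)  000-(✓)  01-0(✓)  011-  1-00(✓)  1-01(✓)  10-0(✓)  100-(✓)  110-(✓)
size-2^2 implicants → --00  -0-0  -00-  0--0  1-0-
Unchecked terms (primes): --00, -0-0, -00-, 0--0, 011-, 1-0-
Minterm coverage:
  m0 ⊆ --00,-0-0,-00-,0--0
  m1 ⊆ -00- [E]
  m2 ⊆ -0-0,0--0
  m4 ⊆ --00,0--0
  m6 ⊆ 0--0,011-
  m7 ⊆ 011- [E]
  m8 ⊆ --00,-0-0,-00-,1-0-
  m9 ⊆ -00-,1-0-
  m10 ⊆ -0-0 [E]
  m12 ⊆ --00,1-0-
  m13 ⊆ 1-0- [E]
E = {-0-0, -00-, 011-, 1-0-}
Petrick residual → --00
Cover = c'd' + b'd' + b'c' + a'bc + ac'  |cover|=5

5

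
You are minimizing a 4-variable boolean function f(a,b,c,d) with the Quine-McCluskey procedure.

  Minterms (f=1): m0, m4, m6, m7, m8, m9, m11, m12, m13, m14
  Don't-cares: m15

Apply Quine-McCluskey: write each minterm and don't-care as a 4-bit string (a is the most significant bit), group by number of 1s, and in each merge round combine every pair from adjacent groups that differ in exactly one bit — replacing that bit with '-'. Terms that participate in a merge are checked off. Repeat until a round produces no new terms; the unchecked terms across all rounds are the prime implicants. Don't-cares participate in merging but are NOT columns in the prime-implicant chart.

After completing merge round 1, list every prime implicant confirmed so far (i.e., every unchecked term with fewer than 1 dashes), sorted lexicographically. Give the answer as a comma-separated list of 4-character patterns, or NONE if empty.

NONE

size-2^0 implicants → 0000(✓)  0100(✓)  0110(✓)  0111(✓)  1000(✓)  1001(✓)  1011(✓)  1100(✓)  1101(✓)  1110(✓)  1111(✓)
size-2^1 implicants → -000(✓)  -100(✓)  -110(✓)  -111(✓)  0-00(✓)  01-0(✓)  011-(✓)  1-00(✓)  1-01(✓)  1-11(✓)  10-1(✓)  100-(✓)  11-0(✓)  11-1(✓)  110-(✓)  111-(✓)
size-2^2 implicants → --00  -1-0  -11-  1--1  1-0-  11--
Unchecked terms (primes): --00, -1-0, -11-, 1--1, 1-0-, 11--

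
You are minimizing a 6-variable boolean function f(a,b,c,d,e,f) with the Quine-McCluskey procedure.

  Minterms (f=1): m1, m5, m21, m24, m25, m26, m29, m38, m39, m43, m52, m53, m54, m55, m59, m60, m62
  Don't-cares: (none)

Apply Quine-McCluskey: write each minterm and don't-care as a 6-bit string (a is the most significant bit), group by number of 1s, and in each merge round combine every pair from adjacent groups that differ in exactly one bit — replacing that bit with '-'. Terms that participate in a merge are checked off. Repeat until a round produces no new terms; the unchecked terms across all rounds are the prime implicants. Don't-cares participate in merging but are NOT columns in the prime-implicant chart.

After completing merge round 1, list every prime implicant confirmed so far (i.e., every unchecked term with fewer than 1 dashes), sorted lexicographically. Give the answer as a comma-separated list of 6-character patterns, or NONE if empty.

Round 0: 000001✓ 000101✓ 010101✓ 011000✓ 011001✓ 011010✓ 011101✓ 100110✓ 100111✓ 101011✓ 110100✓ 110101✓ 110110✓ 110111✓ 111011✓ 111100✓ 111110✓
Round 1: -10101 0-0101 000-01 01-101 011-01 0110-0 01100- 1-0110✓ 1-0111✓ 1-1011 10011-✓ 11-100✓ 11-110✓ 1101-0✓ 1101-1✓ 11010-✓ 11011-✓ 1111-0✓
Round 2: 1-011- 11-1-0 1101--
PIs = {-10101, 0-0101, 000-01, 01-101, 011-01, 0110-0, 01100-, 1-011-, 1-1011, 11-1-0, 1101--}

NONE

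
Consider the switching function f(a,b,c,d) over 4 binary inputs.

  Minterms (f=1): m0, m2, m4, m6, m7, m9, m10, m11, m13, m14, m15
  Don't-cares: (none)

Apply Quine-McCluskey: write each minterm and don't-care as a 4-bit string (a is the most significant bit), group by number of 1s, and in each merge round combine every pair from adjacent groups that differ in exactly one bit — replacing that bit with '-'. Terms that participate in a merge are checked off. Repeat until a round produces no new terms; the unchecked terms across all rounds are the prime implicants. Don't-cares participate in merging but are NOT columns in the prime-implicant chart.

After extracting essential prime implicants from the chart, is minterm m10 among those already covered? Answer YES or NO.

size-2^0 implicants → 0000(✓)  0010(✓)  0100(✓)  0110(✓)  0111(✓)  1001(✓)  1010(✓)  1011(✓)  1101(✓)  1110(✓)  1111(✓)
size-2^1 implicants → -010(✓)  -110(✓)  -111(✓)  0-00(✓)  0-10(✓)  00-0(✓)  01-0(✓)  011-(✓)  1-01(✓)  1-10(✓)  1-11(✓)  10-1(✓)  101-(✓)  11-1(✓)  111-(✓)
size-2^2 implicants → --10  -11-  0--0  1--1  1-1-
Unchecked terms (primes): --10, -11-, 0--0, 1--1, 1-1-
Minterm coverage:
  m0 ⊆ 0--0 [E]
  m2 ⊆ --10,0--0
  m4 ⊆ 0--0 [E]
  m6 ⊆ --10,-11-,0--0
  m7 ⊆ -11- [E]
  m9 ⊆ 1--1 [E]
  m10 ⊆ --10,1-1-
  m11 ⊆ 1--1,1-1-
  m13 ⊆ 1--1 [E]
  m14 ⊆ --10,-11-,1-1-
  m15 ⊆ -11-,1--1,1-1-
E = {-11-, 0--0, 1--1}

NO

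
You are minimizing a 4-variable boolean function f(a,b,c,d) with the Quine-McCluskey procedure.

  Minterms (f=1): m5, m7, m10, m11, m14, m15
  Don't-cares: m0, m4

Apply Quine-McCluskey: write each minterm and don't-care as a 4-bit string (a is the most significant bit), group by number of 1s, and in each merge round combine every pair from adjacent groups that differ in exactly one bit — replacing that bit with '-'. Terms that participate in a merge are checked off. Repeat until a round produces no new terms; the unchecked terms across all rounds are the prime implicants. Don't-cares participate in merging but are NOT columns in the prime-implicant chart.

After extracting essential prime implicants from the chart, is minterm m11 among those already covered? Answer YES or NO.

YES

Round 0: 0000✓ 0100✓ 0101✓ 0111✓ 1010✓ 1011✓ 1110✓ 1111✓
Round 1: -111 0-00 01-1 010- 1-10✓ 1-11✓ 101-✓ 111-✓
Round 2: 1-1-
PIs = {-111, 0-00, 01-1, 010-, 1-1-}
Coverage chart:
  m5: 01-1,010-
  m7: -111,01-1
  m10: 1-1- ←essential
  m11: 1-1- ←essential
  m14: 1-1- ←essential
  m15: -111,1-1-
Essential: 1-1-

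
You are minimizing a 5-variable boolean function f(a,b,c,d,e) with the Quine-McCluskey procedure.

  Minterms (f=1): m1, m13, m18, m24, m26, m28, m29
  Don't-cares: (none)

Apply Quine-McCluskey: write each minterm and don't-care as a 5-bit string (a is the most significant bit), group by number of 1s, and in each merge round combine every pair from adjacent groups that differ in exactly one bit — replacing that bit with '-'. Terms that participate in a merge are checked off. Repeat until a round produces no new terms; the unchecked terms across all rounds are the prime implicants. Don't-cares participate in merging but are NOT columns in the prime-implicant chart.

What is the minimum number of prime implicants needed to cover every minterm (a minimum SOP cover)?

Round 0: 00001 01101✓ 10010✓ 11000✓ 11010✓ 11100✓ 11101✓
Round 1: -1101 1-010 11-00 110-0 1110-
PIs = {-1101, 00001, 1-010, 11-00, 110-0, 1110-}
Coverage chart:
  m1: 00001 ←essential
  m13: -1101 ←essential
  m18: 1-010 ←essential
  m24: 11-00,110-0
  m26: 1-010,110-0
  m28: 11-00,1110-
  m29: -1101,1110-
Essential: -1101, 00001, 1-010
Petrick residual → 11-00
Min cover (4 terms): bcd'e + a'b'c'd'e + ac'de' + abd'e'

4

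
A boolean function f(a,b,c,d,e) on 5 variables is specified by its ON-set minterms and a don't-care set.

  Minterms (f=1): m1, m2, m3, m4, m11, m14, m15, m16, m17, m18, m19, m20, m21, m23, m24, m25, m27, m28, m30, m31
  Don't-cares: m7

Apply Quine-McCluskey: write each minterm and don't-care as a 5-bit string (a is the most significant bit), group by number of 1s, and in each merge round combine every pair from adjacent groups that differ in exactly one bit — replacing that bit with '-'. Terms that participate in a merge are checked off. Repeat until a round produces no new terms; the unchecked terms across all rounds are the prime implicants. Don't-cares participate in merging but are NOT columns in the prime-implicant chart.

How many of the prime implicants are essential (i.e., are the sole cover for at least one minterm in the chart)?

5

size-2^0 implicants → 00001(✓)  00010(✓)  00011(✓)  00100(✓)  00111(✓)  01011(✓)  01110(✓)  01111(✓)  10000(✓)  10001(✓)  10010(✓)  10011(✓)  10100(✓)  10101(✓)  10111(✓)  11000(✓)  11001(✓)  11011(✓)  11100(✓)  11110(✓)  11111(✓)
size-2^1 implicants → -0001(✓)  -0010(✓)  -0011(✓)  -0100  -0111(✓)  -1011(✓)  -1110(✓)  -1111(✓)  0-011(✓)  0-111(✓)  00-11(✓)  000-1(✓)  0001-(✓)  01-11(✓)  0111-(✓)  1-000(✓)  1-001(✓)  1-011(✓)  1-100(✓)  1-111(✓)  10-00(✓)  10-01(✓)  10-11(✓)  100-0(✓)  100-1(✓)  1000-(✓)  1001-(✓)  101-1(✓)  1010-(✓)  11-00(✓)  11-11(✓)  110-1(✓)  1100-(✓)  111-0  1111-(✓)
size-2^2 implicants → --011(✓)  --111(✓)  -0-11(✓)  -00-1  -001-  -1-11(✓)  -111-  0--11(✓)  1--00  1--11(✓)  1-0-1  1-00-  10--1  10-0-  100--
size-2^3 implicants → ---11
Unchecked terms (primes): ---11, -00-1, -001-, -0100, -111-, 1--00, 1-0-1, 1-00-, 10--1, 10-0-, 100--, 111-0
Minterm coverage:
  m1 ⊆ -00-1 [E]
  m2 ⊆ -001- [E]
  m3 ⊆ ---11,-00-1,-001-
  m4 ⊆ -0100 [E]
  m11 ⊆ ---11 [E]
  m14 ⊆ -111- [E]
  m15 ⊆ ---11,-111-
  m16 ⊆ 1--00,1-00-,10-0-,100--
  m17 ⊆ -00-1,1-0-1,1-00-,10--1,10-0-,100--
  m18 ⊆ -001-,100--
  m19 ⊆ ---11,-00-1,-001-,1-0-1,10--1,100--
  m20 ⊆ -0100,1--00,10-0-
  m21 ⊆ 10--1,10-0-
  m23 ⊆ ---11,10--1
  m24 ⊆ 1--00,1-00-
  m25 ⊆ 1-0-1,1-00-
  m27 ⊆ ---11,1-0-1
  m28 ⊆ 1--00,111-0
  m30 ⊆ -111-,111-0
  m31 ⊆ ---11,-111-
E = {---11, -00-1, -001-, -0100, -111-}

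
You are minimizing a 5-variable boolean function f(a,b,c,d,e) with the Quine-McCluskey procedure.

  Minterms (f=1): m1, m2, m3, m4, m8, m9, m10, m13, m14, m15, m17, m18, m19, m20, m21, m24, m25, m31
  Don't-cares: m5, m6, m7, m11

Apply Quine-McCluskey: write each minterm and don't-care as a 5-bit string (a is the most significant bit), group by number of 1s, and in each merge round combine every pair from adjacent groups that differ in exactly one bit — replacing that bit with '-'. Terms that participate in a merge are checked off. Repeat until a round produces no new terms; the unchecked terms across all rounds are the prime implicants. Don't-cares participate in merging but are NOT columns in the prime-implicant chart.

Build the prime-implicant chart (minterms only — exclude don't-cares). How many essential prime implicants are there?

6

Round 0: 00001✓ 00010✓ 00011✓ 00100✓ 00101✓ 00110✓ 00111✓ 01000✓ 01001✓ 01010✓ 01011✓ 01101✓ 01110✓ 01111✓ 10001✓ 10010✓ 10011✓ 10100✓ 10101✓ 11000✓ 11001✓ 11111✓
Round 1: -0001✓ -0010✓ -0011✓ -0100✓ -0101✓ -1000✓ -1001✓ -1111 0-001✓ 0-010✓ 0-011✓ 0-101✓ 0-110✓ 0-111✓ 00-01✓ 00-10✓ 00-11✓ 000-1✓ 0001-✓ 001-0✓ 001-1✓ 0010-✓ 0011-✓ 01-01✓ 01-10✓ 01-11✓ 010-0✓ 010-1✓ 0100-✓ 0101-✓ 011-1✓ 0111-✓ 1-001✓ 10-01✓ 100-1✓ 1001-✓ 1010-✓ 1100-✓
Round 2: --001 -0-01 -00-1 -001- -010- -100- 0--01✓ 0--10✓ 0--11✓ 0-0-1✓ 0-01-✓ 0-1-1✓ 0-11-✓ 00--1✓ 00-1-✓ 001-- 01--1✓ 01-1-✓ 010--
Round 3: 0---1 0--1-
PIs = {--001, -0-01, -00-1, -001-, -010-, -100-, -1111, 0---1, 0--1-, 001--, 010--}
Coverage chart:
  m1: --001,-0-01,-00-1,0---1
  m2: -001-,0--1-
  m3: -00-1,-001-,0---1,0--1-
  m4: -010-,001--
  m8: -100-,010--
  m9: --001,-100-,0---1,010--
  m10: 0--1-,010--
  m13: 0---1 ←essential
  m14: 0--1- ←essential
  m15: -1111,0---1,0--1-
  m17: --001,-0-01,-00-1
  m18: -001- ←essential
  m19: -00-1,-001-
  m20: -010- ←essential
  m21: -0-01,-010-
  m24: -100- ←essential
  m25: --001,-100-
  m31: -1111 ←essential
Essential: -001-, -010-, -100-, -1111, 0---1, 0--1-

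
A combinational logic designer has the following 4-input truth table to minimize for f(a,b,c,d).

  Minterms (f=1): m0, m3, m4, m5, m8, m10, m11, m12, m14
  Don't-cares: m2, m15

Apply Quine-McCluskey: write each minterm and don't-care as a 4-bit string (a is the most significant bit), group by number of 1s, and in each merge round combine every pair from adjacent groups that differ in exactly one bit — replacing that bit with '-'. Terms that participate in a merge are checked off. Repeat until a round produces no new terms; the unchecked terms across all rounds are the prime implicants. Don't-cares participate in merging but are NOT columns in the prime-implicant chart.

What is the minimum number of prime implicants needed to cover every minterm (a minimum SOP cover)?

4

size-2^0 implicants → 0000(✓)  0010(✓)  0011(✓)  0100(✓)  0101(✓)  1000(✓)  1010(✓)  1011(✓)  1100(✓)  1110(✓)  1111(✓)
size-2^1 implicants → -000(✓)  -010(✓)  -011(✓)  -100(✓)  0-00(✓)  00-0(✓)  001-(✓)  010-  1-00(✓)  1-10(✓)  1-11(✓)  10-0(✓)  101-(✓)  11-0(✓)  111-(✓)
size-2^2 implicants → --00  -0-0  -01-  1--0  1-1-
Unchecked terms (primes): --00, -0-0, -01-, 010-, 1--0, 1-1-
Minterm coverage:
  m0 ⊆ --00,-0-0
  m3 ⊆ -01- [E]
  m4 ⊆ --00,010-
  m5 ⊆ 010- [E]
  m8 ⊆ --00,-0-0,1--0
  m10 ⊆ -0-0,-01-,1--0,1-1-
  m11 ⊆ -01-,1-1-
  m12 ⊆ --00,1--0
  m14 ⊆ 1--0,1-1-
E = {-01-, 010-}
Petrick residual → --00, 1--0
Cover = c'd' + b'c + a'bc' + ad'  |cover|=4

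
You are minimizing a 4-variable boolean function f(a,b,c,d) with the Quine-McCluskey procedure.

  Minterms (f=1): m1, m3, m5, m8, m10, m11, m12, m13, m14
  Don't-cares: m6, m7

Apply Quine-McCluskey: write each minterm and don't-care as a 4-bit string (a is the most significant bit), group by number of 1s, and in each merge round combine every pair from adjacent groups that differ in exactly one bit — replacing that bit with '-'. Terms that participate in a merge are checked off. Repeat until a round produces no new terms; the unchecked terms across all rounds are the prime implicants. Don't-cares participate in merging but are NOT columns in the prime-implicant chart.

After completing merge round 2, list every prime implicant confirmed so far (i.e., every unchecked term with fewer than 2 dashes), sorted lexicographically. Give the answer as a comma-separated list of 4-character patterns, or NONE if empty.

-011, -101, -110, 011-, 101-, 110-

Round 0: 0001✓ 0011✓ 0101✓ 0110✓ 0111✓ 1000✓ 1010✓ 1011✓ 1100✓ 1101✓ 1110✓
Round 1: -011 -101 -110 0-01✓ 0-11✓ 00-1✓ 01-1✓ 011- 1-00✓ 1-10✓ 10-0✓ 101- 11-0✓ 110-
Round 2: 0--1 1--0
PIs = {-011, -101, -110, 0--1, 011-, 1--0, 101-, 110-}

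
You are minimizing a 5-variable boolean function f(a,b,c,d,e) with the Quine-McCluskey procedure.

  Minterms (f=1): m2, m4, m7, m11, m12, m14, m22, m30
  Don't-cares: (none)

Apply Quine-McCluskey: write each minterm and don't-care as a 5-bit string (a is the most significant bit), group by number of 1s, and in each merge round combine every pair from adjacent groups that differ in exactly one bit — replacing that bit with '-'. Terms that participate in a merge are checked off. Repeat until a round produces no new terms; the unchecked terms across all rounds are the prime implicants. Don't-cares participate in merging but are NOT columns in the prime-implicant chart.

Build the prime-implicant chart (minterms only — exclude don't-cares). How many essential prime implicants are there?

size-2^0 implicants → 00010  00100(✓)  00111  01011  01100(✓)  01110(✓)  10110(✓)  11110(✓)
size-2^1 implicants → -1110  0-100  011-0  1-110
Unchecked terms (primes): -1110, 0-100, 00010, 00111, 01011, 011-0, 1-110
Minterm coverage:
  m2 ⊆ 00010 [E]
  m4 ⊆ 0-100 [E]
  m7 ⊆ 00111 [E]
  m11 ⊆ 01011 [E]
  m12 ⊆ 0-100,011-0
  m14 ⊆ -1110,011-0
  m22 ⊆ 1-110 [E]
  m30 ⊆ -1110,1-110
E = {0-100, 00010, 00111, 01011, 1-110}

5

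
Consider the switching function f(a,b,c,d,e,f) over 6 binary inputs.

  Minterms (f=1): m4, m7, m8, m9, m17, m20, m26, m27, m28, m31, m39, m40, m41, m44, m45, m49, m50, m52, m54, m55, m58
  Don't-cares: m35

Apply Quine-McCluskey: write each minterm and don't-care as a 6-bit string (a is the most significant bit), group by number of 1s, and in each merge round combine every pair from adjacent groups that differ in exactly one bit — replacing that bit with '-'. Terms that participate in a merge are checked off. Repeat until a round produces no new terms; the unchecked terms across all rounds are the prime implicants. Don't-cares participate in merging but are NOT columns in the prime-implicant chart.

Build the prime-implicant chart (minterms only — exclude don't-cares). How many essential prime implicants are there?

7

size-2^0 implicants → 000100(✓)  000111(✓)  001000(✓)  001001(✓)  010001(✓)  010100(✓)  011010(✓)  011011(✓)  011100(✓)  011111(✓)  100011(✓)  100111(✓)  101000(✓)  101001(✓)  101100(✓)  101101(✓)  110001(✓)  110010(✓)  110100(✓)  110110(✓)  110111(✓)  111010(✓)
size-2^1 implicants → -00111  -01000(✓)  -01001(✓)  -10001  -10100  -11010  0-0100  00100-(✓)  01-100  011-11  01101-  1-0111  100-11  101-00(✓)  101-01(✓)  10100-(✓)  10110-(✓)  11-010  110-10  1101-0  11011-
size-2^2 implicants → -0100-  101-0-
Unchecked terms (primes): -00111, -0100-, -10001, -10100, -11010, 0-0100, 01-100, 011-11, 01101-, 1-0111, 100-11, 101-0-, 11-010, 110-10, 1101-0, 11011-
Minterm coverage:
  m4 ⊆ 0-0100 [E]
  m7 ⊆ -00111 [E]
  m8 ⊆ -0100- [E]
  m9 ⊆ -0100- [E]
  m17 ⊆ -10001 [E]
  m20 ⊆ -10100,0-0100,01-100
  m26 ⊆ -11010,01101-
  m27 ⊆ 011-11,01101-
  m28 ⊆ 01-100 [E]
  m31 ⊆ 011-11 [E]
  m39 ⊆ -00111,1-0111,100-11
  m40 ⊆ -0100-,101-0-
  m41 ⊆ -0100-,101-0-
  m44 ⊆ 101-0- [E]
  m45 ⊆ 101-0- [E]
  m49 ⊆ -10001 [E]
  m50 ⊆ 11-010,110-10
  m52 ⊆ -10100,1101-0
  m54 ⊆ 110-10,1101-0,11011-
  m55 ⊆ 1-0111,11011-
  m58 ⊆ -11010,11-010
E = {-00111, -0100-, -10001, 0-0100, 01-100, 011-11, 101-0-}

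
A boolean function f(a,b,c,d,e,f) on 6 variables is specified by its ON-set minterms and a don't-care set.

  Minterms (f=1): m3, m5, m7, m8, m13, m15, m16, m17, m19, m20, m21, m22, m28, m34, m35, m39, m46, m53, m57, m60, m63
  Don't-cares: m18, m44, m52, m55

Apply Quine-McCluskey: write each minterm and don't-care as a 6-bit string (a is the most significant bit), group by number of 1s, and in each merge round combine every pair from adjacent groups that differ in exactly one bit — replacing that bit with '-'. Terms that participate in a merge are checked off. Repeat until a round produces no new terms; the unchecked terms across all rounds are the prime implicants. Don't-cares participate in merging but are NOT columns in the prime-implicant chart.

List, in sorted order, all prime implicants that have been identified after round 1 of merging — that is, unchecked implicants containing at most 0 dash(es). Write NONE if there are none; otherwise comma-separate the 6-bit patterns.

Round 0: 000011✓ 000101✓ 000111✓ 001000 001101✓ 001111✓ 010000✓ 010001✓ 010010✓ 010011✓ 010100✓ 010101✓ 010110✓ 011100✓ 100010✓ 100011✓ 100111✓ 101100✓ 101110✓ 110100✓ 110101✓ 110111✓ 111001 111100✓ 111111✓
Round 1: -00011✓ -00111✓ -10100✓ -10101✓ -11100✓ 0-0011 0-0101 00-101✓ 00-111✓ 000-11✓ 0001-1✓ 0011-1✓ 01-100✓ 010-00✓ 010-01✓ 010-10✓ 0100-0✓ 0100-1✓ 01000-✓ 01001-✓ 0101-0✓ 01010-✓ 1-0111 1-1100 100-11✓ 10001- 1011-0 11-100✓ 11-111 1101-1 11010-✓
Round 2: -00-11 -1-100 -1010- 00-1-1 010--0 010-0- 0100--
PIs = {-00-11, -1-100, -1010-, 0-0011, 0-0101, 00-1-1, 001000, 010--0, 010-0-, 0100--, 1-0111, 1-1100, 10001-, 1011-0, 11-111, 1101-1, 111001}

001000, 111001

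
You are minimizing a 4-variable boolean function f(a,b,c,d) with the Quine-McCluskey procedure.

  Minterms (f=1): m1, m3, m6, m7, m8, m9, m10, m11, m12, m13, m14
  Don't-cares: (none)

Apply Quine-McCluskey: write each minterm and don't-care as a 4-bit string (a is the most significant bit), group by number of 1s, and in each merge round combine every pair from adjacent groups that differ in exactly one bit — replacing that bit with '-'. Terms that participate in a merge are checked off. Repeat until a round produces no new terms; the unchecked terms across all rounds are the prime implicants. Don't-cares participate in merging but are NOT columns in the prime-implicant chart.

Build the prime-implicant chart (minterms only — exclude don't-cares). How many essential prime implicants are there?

2

[col 0] 0001*, 0011*, 0110*, 0111*, 1000*, 1001*, 1010*, 1011*, 1100*, 1101*, 1110*
[col 1] -001*, -011*, -110, 0-11, 00-1*, 011-, 1-00*, 1-01*, 1-10*, 10-0*, 10-1*, 100-*, 101-*, 11-0*, 110-*
[col 2] -0-1, 1--0, 1-0-, 10--
Prime implicants: -0-1, -110, 0-11, 011-, 1--0, 1-0-, 10--
PI chart (minterm → PIs covering it):
  1 | -0-1  (sole → essential)
  3 | -0-1,0-11
  6 | -110,011-
  7 | 0-11,011-
  8 | 1--0,1-0-,10--
  9 | -0-1,1-0-,10--
  10 | 1--0,10--
  11 | -0-1,10--
  12 | 1--0,1-0-
  13 | 1-0-  (sole → essential)
  14 | -110,1--0
Essential prime implicants: -0-1, 1-0-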